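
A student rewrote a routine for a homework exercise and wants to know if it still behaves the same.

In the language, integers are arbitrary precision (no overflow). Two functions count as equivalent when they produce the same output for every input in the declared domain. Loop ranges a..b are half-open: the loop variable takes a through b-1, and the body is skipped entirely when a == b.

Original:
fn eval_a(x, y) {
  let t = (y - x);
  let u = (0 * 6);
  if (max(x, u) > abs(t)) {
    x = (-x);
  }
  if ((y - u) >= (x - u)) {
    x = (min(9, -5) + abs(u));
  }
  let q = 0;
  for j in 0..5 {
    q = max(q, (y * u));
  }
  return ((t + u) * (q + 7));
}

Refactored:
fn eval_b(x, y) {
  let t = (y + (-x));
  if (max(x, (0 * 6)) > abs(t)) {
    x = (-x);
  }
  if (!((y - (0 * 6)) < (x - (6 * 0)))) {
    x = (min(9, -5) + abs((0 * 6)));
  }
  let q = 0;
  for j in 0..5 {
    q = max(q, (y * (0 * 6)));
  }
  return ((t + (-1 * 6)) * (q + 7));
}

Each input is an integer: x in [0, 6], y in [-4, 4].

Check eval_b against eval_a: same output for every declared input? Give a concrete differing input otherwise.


Take x=0, y=-4.
eval_a: t=-4, then u=0, then (max(x, u) > abs(t)) is false, then ((y - u) >= (x - u)) is false, then q=0, then (j=0), then q=0, then (j=1), then q=0, then (j=2), then q=0, then (j=3), then q=0, then (j=4), then q=0, then returns -28
eval_b: t=-4, then (max(x, (0 * 6)) > abs(t)) is false, then (!((y - (0 * 6)) < (x - (6 * 0)))) is false, then q=0, then (j=0), then q=0, then (j=1), then q=0, then (j=2), then q=0, then (j=3), then q=0, then (j=4), then q=0, then returns -70
-28 against -70: the behavior changed.
verdict: not equivalent; witness: x=0, y=-4


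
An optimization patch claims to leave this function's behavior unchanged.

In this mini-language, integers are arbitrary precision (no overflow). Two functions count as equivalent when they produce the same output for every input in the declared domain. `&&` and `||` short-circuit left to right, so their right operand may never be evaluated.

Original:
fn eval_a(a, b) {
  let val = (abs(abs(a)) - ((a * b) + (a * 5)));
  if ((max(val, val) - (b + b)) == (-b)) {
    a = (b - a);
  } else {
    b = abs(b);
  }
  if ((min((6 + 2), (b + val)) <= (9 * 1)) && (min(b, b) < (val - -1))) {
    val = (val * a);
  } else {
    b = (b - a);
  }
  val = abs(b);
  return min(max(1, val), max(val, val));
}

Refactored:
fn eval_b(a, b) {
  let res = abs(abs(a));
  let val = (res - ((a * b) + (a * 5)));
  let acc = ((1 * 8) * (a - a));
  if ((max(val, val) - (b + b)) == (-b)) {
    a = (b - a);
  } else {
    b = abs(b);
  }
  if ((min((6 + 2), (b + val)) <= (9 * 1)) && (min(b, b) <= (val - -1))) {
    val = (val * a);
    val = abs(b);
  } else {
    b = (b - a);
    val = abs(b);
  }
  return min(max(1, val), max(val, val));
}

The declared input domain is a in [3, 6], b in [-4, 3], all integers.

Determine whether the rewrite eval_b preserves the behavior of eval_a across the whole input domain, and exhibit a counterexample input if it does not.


Although `(min(b, b) < (val - -1))` became `(min(b, b) <= (val - -1))`, no input in the stated domain can expose it; all 32 inputs agree.
verdict: equivalent


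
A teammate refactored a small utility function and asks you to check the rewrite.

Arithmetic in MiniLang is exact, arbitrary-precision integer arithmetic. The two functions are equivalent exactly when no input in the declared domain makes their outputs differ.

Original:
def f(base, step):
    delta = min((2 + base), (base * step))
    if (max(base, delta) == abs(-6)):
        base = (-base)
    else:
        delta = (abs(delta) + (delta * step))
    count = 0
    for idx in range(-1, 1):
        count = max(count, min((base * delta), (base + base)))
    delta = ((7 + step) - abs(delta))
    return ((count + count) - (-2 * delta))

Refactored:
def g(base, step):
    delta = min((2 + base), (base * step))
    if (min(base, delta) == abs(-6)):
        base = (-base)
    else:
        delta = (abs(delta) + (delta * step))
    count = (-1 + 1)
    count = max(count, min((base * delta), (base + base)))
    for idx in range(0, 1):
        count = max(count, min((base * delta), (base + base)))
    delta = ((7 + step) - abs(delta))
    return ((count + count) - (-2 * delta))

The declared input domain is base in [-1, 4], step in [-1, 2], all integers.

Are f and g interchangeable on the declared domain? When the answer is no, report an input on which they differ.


Take base=4, step=2.
f: delta := 6 | (max(base, delta) == abs(-6)): true | base := -4 | count := 0 | iter idx=-1: | count := 0 | iter idx=0: | count := 0 | delta := 3 | result 6
g: delta := 6 | (min(base, delta) == abs(-6)): false | delta := 18 | count := 0 | count := 8 | iter idx=0: | count := 8 | delta := -9 | result -2
6 vs -2 — the two versions disagree here.
verdict: not equivalent; witness: base=4, step=2


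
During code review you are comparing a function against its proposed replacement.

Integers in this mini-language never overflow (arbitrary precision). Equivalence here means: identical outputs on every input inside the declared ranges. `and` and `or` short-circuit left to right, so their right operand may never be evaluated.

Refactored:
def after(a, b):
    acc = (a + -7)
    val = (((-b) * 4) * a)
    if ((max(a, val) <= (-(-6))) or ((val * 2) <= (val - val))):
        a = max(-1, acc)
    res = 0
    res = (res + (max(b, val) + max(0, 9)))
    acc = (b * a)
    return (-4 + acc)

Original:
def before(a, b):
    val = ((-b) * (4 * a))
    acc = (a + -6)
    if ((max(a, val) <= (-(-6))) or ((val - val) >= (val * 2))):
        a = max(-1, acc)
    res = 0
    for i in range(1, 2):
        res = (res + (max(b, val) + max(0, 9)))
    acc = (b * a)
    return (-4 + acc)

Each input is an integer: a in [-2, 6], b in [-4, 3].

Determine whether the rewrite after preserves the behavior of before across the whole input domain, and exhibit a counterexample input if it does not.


Consider the input a=6, b=1.
before: val=-24, then acc=0, then ((max(a, val) <= (-(-6))) or ((val - val) >= (val * 2))) is true, then a=0, then res=0, then (i=1), then res=10, then acc=0, then returns -4
after: acc=-1, then val=-24, then ((max(a, val) <= (-(-6))) or ((val * 2) <= (val - val))) is true, then a=-1, then res=0, then res=10, then acc=-1, then returns -5
-4 vs -5 — the two versions disagree here.
verdict: not equivalent; witness: a=6, b=1


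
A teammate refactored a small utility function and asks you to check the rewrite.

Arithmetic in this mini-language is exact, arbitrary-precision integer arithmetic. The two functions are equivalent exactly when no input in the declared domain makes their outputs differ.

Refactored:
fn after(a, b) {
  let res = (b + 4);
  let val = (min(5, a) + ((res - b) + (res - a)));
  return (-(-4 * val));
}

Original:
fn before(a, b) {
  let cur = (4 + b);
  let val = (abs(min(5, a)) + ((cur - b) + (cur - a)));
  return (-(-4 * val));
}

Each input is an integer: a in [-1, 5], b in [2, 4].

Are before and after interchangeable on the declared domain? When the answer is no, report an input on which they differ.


These are not equivalent — on a=-1, b=2 the outputs split (48 vs 40).
before: cur becomes 6; next val becomes 12; next final value 48
after: res becomes 6; next val becomes 10; next final value 40
verdict: not equivalent; witness: a=-1, b=2


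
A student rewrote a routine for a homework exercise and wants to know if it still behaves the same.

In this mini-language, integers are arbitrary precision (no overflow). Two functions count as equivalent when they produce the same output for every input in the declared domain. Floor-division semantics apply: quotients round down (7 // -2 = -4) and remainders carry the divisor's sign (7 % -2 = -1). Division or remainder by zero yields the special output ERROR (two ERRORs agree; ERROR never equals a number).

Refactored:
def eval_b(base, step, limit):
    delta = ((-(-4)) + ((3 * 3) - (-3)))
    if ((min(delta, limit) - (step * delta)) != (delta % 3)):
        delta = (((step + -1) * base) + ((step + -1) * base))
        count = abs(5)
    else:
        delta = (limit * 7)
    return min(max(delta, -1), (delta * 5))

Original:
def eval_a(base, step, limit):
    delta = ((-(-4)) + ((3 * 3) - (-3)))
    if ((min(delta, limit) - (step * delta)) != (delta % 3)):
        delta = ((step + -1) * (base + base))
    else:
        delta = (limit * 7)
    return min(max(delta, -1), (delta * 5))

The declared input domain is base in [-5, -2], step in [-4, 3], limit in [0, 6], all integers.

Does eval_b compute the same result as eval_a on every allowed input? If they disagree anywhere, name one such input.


Although local variable names differ, plus statement counts differ, plus constant usage differs, plus arithmetic usage differs, plus min/max/abs usage differs, 224/224 inputs agree.
verdict: equivalent


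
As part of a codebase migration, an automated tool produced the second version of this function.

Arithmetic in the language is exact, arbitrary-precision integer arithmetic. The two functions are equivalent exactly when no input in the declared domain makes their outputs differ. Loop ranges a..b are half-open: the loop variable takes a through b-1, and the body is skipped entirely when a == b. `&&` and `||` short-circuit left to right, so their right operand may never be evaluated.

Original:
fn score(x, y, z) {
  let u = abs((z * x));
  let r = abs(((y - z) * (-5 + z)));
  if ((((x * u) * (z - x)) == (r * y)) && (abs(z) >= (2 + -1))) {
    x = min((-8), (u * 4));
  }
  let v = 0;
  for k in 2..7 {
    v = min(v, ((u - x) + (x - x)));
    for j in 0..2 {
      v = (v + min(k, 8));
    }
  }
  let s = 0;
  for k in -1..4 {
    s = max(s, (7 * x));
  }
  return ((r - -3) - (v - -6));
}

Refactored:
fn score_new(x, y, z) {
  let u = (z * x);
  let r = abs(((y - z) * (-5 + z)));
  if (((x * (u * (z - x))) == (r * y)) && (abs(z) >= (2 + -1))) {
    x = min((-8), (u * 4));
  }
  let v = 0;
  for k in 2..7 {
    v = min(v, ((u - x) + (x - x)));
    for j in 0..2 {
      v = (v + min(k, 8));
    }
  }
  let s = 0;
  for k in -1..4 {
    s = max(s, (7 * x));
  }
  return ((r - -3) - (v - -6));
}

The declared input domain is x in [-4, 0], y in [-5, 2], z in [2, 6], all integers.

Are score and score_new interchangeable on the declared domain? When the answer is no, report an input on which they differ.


Not equivalent: x=-4, y=-5, z=2 separates them (-6 vs 10).
score: u=8, then r=21, then ((((x * u) * (z - x)) == (r * y)) && (abs(z) >= (2 + -1))) is false, then v=0, then (k=2), then v=0, then (j=0), then v=2, then (j=1), then v=4, then (k=3), then v=4, then (j=0), then v=7, then (j=1), then v=10, then (k=4), then v=10, then (j=0), then v=14, then (j=1), then v=18, then (k=5), then v=12, then (j=0), then v=17, then (j=1), then v=22, then (k=6), then v=12, then (j=0), then v=18, then (j=1), then v=24, then s=0, then (k=-1), then s=0, then (k=0), then s=0, then (k=1), then s=0, then (k=2), then s=0, then (k=3), then s=0, then returns -6
score_new: u=-8, then r=21, then (((x * (u * (z - x))) == (r * y)) && (abs(z) >= (2 + -1))) is false, then v=0, then (k=2), then v=-4, then (j=0), then v=-2, then (j=1), then v=0, then (k=3), then v=-4, then (j=0), then v=-1, then (j=1), then v=2, then (k=4), then v=-4, then (j=0), then v=0, then (j=1), then v=4, then (k=5), then v=-4, then (j=0), then v=1, then (j=1), then v=6, then (k=6), then v=-4, then (j=0), then v=2, then (j=1), then v=8, then s=0, then (k=-1), then s=0, then (k=0), then s=0, then (k=1), then s=0, then (k=2), then s=0, then (k=3), then s=0, then returns 10
verdict: not equivalent; witness: x=-4, y=-5, z=2


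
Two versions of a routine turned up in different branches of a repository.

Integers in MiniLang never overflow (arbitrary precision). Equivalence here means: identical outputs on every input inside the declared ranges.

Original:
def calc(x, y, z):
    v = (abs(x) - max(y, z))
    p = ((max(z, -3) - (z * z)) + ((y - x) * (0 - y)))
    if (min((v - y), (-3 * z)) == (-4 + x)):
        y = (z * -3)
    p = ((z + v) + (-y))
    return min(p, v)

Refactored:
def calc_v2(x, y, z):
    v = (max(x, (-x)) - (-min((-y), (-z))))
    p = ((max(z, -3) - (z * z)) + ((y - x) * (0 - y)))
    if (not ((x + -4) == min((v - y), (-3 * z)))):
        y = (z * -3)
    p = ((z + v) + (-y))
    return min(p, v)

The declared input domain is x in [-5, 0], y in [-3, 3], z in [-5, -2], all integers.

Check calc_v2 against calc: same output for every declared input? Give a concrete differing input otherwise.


Evaluate both at x=-5, y=-3, z=-5.
calc: v becomes 8; next p becomes -22; next (min((v - y), (-3 * z)) == (-4 + x)) evaluates to false; next p becomes 6; next final value 6
calc_v2: v becomes 8; next p becomes -22; next (not ((x + -4) == min((v - y), (-3 * z)))) evaluates to true; next y becomes 15; next p becomes -12; next final value -12
6 != -12, so the rewrite changes behavior.
verdict: not equivalent; witness: x=-5, y=-3, z=-5


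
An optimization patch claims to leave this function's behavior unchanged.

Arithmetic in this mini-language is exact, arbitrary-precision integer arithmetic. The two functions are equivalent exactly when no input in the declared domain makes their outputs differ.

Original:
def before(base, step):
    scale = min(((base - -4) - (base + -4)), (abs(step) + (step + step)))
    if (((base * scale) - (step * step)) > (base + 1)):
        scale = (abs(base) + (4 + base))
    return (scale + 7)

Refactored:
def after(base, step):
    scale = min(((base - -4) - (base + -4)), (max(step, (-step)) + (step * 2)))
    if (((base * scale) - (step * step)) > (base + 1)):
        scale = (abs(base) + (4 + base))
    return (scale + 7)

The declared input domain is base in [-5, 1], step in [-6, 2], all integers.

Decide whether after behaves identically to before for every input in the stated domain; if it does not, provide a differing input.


Differences: constant usage differs, and min/max/abs usage differs, and arithmetic usage differs — yet all 63 inputs agree.
verdict: equivalent


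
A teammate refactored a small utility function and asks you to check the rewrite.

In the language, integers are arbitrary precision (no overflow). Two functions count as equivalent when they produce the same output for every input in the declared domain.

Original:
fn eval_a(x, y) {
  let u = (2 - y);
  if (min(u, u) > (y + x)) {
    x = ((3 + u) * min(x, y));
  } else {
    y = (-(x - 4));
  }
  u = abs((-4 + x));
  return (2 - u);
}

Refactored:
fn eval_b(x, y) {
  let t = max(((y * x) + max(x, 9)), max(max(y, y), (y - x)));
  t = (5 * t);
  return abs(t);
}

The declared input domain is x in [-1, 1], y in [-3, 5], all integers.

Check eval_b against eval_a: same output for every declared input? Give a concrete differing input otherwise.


At x=-1, y=-3: eval_a gives -26, eval_b gives 60.
verdict: not equivalent; witness: x=-1, y=-3


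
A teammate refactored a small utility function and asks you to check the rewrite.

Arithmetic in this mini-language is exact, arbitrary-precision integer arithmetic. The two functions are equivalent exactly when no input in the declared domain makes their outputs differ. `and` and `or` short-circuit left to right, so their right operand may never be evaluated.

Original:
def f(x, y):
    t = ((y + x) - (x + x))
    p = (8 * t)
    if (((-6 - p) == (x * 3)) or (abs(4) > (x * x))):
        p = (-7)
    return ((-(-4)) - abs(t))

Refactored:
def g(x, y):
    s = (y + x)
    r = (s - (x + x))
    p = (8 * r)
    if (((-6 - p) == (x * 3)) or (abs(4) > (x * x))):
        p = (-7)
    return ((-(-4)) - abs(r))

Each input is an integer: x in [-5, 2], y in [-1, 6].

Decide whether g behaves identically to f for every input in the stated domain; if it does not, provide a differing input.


Changes here: statement counts differ; also local variable names differ; the full 64-point sweep finds no disagreement.
verdict: equivalent


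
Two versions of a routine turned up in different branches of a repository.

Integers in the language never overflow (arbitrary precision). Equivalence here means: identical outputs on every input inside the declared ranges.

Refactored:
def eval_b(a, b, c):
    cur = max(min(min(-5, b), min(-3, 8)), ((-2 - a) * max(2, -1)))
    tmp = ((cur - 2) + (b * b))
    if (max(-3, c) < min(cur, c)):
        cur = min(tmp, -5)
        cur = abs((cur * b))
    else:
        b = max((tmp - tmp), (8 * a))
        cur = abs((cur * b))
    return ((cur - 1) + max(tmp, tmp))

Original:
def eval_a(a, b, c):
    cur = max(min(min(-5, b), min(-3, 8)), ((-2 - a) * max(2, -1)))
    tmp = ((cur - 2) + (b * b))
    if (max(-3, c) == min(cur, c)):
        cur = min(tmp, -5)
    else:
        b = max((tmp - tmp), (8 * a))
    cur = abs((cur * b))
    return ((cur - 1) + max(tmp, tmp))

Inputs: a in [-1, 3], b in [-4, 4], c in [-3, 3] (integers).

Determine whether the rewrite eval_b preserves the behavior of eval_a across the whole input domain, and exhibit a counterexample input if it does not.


a=-1, b=-4, c=-3 yields 31 from eval_a but 11 from eval_b.
verdict: not equivalent; witness: a=-1, b=-4, c=-3


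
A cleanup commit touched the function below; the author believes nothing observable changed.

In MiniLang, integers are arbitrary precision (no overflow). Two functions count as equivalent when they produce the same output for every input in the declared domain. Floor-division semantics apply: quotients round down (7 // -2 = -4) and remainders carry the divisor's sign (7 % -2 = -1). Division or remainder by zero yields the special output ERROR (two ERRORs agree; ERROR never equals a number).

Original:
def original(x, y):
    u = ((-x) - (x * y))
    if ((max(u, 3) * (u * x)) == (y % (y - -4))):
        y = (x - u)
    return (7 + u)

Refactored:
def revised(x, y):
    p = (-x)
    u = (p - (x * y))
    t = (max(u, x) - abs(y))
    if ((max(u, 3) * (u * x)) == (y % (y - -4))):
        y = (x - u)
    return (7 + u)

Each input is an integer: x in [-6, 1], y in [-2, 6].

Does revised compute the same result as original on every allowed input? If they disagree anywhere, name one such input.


Although min/max/abs usage differs; also local variable names differ; also arithmetic usage differs; also statement counts differ, 72/72 inputs agree.
verdict: equivalent


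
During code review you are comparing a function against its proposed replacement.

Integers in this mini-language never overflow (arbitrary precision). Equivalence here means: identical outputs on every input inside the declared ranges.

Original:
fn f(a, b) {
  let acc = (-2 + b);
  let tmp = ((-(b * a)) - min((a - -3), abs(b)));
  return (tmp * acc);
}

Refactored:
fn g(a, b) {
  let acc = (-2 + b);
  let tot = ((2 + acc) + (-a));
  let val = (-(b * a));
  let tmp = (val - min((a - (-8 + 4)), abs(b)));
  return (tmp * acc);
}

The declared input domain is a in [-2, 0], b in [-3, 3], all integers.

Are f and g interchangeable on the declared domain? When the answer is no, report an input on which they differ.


Not equivalent: a=-2, b=-3 separates them (35 vs 40).
f: acc=-5, then tmp=-7, then returns 35
g: acc=-5, then tot=-1, then val=-6, then tmp=-8, then returns 40
verdict: not equivalent; witness: a=-2, b=-3


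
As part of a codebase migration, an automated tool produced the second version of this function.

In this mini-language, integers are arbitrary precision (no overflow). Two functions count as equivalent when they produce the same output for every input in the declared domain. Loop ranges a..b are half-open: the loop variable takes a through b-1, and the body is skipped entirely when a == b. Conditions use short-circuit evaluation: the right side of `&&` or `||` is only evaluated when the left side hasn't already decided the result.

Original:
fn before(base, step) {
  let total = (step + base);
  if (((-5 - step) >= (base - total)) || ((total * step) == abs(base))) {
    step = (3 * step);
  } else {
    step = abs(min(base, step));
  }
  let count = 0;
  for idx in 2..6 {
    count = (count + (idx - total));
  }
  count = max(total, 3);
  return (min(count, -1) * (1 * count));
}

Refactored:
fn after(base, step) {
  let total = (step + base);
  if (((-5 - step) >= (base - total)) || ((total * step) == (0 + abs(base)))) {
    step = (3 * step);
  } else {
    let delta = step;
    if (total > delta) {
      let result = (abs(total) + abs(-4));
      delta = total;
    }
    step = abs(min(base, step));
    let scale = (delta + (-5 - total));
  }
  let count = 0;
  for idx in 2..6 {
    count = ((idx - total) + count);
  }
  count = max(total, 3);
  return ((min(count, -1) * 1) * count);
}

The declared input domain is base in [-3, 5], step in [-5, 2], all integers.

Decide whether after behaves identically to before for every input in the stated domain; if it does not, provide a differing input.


Equivalent — the differences include branching structure differs; and statement counts differ; and arithmetic usage differs; and min/max/abs usage differs; and local variable names differ; and constant usage differs; and comparison usage differs, yet no declared input distinguishes the two.
Spot check at base=1, step=1 — before: total becomes 2; next (((-5 - step) >= (base - total)) || ((total * step) == abs(base))) evaluates to false; next step becomes 1; next count becomes 0; next at idx=2:; next count becomes 0; next at idx=3:; next count becomes 1; next at idx=4:; next count becomes 3; next at idx=5:; next count becomes 6; next count becomes 3; next final value -3. after: total becomes 2; next (((-5 - step) >= (base - total)) || ((total * step) == (0 + abs(base)))) evaluates to false; next delta becomes 1; next (total > delta) evaluates to true; next result becomes 6; next delta becomes 2; next step becomes 1; next scale becomes -5; next count becomes 0; next at idx=2:; next count becomes 0; next at idx=3:; next count becomes 1; next at idx=4:; next count becomes 3; next at idx=5:; next count becomes 6; next count becomes 3; next final value -3. Both give -3.
Checked all 72 inputs in the declared domain: the outputs agree on every one.
verdict: equivalent


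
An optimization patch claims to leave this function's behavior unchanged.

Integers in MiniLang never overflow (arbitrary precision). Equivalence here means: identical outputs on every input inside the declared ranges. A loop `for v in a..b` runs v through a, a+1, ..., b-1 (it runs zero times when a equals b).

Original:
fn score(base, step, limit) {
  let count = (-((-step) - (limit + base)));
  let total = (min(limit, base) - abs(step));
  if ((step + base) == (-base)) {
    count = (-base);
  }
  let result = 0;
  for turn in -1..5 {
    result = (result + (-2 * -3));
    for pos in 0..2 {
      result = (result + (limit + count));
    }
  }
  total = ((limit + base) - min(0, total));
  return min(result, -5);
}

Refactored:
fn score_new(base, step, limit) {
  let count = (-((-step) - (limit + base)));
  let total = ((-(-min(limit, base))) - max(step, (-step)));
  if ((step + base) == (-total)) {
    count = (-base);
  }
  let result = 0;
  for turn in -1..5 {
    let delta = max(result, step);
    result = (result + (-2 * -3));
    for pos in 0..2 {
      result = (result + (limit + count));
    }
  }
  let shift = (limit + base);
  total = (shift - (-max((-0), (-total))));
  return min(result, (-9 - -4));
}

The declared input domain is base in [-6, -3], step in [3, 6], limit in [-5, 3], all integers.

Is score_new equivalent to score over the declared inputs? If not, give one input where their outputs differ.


Not equivalent: base=-3, step=6, limit=-5 separates them (-5 vs -48).
score: count=-2, then total=-11, then ((step + base) == (-base)) is true, then count=3, then result=0, then (turn=-1), then result=6, then (pos=0), then result=4, then (pos=1), then result=2, then (turn=0), then result=8, then (pos=0), then result=6, then (pos=1), then result=4, then (turn=1), then result=10, then (pos=0), then result=8, then (pos=1), then result=6, then (turn=2), then result=12, then (pos=0), then result=10, then (pos=1), then result=8, then (turn=3), then result=14, then (pos=0), then result=12, then (pos=1), then result=10, then (turn=4), then result=16, then (pos=0), then result=14, then (pos=1), then result=12, then total=3, then returns -5
score_new: count=-2, then total=-11, then ((step + base) == (-total)) is false, then result=0, then (turn=-1), then delta=6, then result=6, then (pos=0), then result=-1, then (pos=1), then result=-8, then (turn=0), then delta=6, then result=-2, then (pos=0), then result=-9, then (pos=1), then result=-16, then (turn=1), then delta=6, then result=-10, then (pos=0), then result=-17, then (pos=1), then result=-24, then (turn=2), then delta=6, then result=-18, then (pos=0), then result=-25, then (pos=1), then result=-32, then (turn=3), then delta=6, then result=-26, then (pos=0), then result=-33, then (pos=1), then result=-40, then (turn=4), then delta=6, then result=-34, then (pos=0), then result=-41, then (pos=1), then result=-48, then shift=-8, then total=3, then returns -48
verdict: not equivalent; witness: base=-3, step=6, limit=-5


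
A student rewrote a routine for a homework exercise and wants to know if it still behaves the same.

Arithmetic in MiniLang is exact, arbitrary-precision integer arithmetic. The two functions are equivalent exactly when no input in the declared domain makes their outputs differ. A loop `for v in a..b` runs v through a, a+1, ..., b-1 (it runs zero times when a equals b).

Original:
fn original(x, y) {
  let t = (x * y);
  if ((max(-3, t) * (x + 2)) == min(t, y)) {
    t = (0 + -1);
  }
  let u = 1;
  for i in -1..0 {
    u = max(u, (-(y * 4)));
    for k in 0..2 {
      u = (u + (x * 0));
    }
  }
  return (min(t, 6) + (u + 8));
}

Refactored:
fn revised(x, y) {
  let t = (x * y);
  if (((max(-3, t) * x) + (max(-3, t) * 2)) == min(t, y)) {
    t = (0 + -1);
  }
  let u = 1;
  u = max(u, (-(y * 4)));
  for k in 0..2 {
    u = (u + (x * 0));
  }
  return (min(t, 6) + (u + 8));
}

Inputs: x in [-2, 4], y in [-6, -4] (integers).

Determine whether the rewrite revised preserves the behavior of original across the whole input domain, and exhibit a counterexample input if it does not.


The two are interchangeable: arithmetic usage differs, and statement counts differ, and local variable names differ, and constant usage differs, and min/max/abs usage differs, and loop structure differs, and every declared input agrees.
Tracing x=4, y=-4: original: t=-16, then ((max(-3, t) * (x + 2)) == min(t, y)) is false, then u=1, then (i=-1), then u=16, then (k=0), then u=16, then (k=1), then u=16, then returns 8 | revised: t=-16, then (((max(-3, t) * x) + (max(-3, t) * 2)) == min(t, y)) is false, then u=1, then u=16, then (k=0), then u=16, then (k=1), then u=16, then returns 8 — matching result 8.
An exhaustive pass over the 21 declared inputs shows identical outputs.
verdict: equivalent


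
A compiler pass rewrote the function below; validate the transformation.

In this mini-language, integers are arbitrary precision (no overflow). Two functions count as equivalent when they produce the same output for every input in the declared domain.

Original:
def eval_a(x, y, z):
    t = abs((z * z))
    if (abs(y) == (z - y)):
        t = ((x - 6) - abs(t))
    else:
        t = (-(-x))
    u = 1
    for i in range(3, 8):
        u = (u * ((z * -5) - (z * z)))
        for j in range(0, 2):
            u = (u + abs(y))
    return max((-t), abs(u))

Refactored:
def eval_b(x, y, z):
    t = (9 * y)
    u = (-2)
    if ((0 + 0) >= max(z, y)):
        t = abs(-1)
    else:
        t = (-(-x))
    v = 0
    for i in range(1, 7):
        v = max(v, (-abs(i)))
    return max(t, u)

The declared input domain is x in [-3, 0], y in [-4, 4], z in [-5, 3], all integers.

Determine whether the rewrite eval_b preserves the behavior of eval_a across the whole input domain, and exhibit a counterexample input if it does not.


These are not equivalent — on x=-3, y=-4, z=-5 the outputs split (8 vs 1).
eval_a: t = 25; (abs(y) == (z - y)) -> false; t = -3; u = 1; [i=3]; u = 0; [j=0]; u = 4; [j=1]; u = 8; [i=4]; u = 0; [j=0]; u = 4; [j=1]; u = 8; [i=5]; u = 0; [j=0]; u = 4; [j=1]; u = 8; [i=6]; u = 0; [j=0]; u = 4; [j=1]; u = 8; [i=7]; u = 0; [j=0]; u = 4; [j=1]; u = 8; return 8
eval_b: t = -36; u = -2; ((0 + 0) >= max(z, y)) -> true; t = 1; v = 0; [i=1]; v = 0; [i=2]; v = 0; [i=3]; v = 0; [i=4]; v = 0; [i=5]; v = 0; [i=6]; v = 0; return 1
verdict: not equivalent; witness: x=-3, y=-4, z=-5


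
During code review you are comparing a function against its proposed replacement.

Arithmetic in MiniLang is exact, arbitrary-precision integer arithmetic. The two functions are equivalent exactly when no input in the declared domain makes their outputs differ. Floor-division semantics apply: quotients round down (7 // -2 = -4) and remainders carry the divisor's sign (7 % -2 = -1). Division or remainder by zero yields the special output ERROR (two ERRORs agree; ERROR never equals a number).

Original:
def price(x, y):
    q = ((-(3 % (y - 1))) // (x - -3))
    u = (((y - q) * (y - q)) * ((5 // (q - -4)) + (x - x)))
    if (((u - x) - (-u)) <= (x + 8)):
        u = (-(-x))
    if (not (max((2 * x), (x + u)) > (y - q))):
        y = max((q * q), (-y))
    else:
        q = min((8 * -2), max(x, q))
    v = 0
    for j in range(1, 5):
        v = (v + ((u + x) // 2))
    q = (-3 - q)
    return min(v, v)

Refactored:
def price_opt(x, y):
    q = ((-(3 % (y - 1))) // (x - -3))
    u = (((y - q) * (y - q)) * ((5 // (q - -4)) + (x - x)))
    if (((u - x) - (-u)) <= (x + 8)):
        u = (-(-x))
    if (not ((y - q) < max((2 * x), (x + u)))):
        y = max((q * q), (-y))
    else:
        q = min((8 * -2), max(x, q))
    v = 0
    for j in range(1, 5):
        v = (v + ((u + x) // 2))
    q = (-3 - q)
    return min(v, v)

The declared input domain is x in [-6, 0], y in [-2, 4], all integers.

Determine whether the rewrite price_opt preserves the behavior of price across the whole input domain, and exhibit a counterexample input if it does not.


Comparing the listings, the differences include: comparison usage differs.
One worked example (x=0, y=2) — price: q = 0; u = 4; (((u - x) - (-u)) <= (x + 8)) -> true; u = 0; (not (max((2 * x), (x + u)) > (y - q))) -> true; y = 0; v = 0; [j=1]; v = 0; [j=2]; v = 0; [j=3]; v = 0; [j=4]; v = 0; q = -3; return 0; price_opt: q = 0; u = 4; (((u - x) - (-u)) <= (x + 8)) -> true; u = 0; (not ((y - q) < max((2 * x), (x + u)))) -> true; y = 0; v = 0; [j=1]; v = 0; [j=2]; v = 0; [j=3]; v = 0; [j=4]; v = 0; q = -3; return 0; agreement on 0.
Every one of the 49 inputs gives matching results.
verdict: equivalent


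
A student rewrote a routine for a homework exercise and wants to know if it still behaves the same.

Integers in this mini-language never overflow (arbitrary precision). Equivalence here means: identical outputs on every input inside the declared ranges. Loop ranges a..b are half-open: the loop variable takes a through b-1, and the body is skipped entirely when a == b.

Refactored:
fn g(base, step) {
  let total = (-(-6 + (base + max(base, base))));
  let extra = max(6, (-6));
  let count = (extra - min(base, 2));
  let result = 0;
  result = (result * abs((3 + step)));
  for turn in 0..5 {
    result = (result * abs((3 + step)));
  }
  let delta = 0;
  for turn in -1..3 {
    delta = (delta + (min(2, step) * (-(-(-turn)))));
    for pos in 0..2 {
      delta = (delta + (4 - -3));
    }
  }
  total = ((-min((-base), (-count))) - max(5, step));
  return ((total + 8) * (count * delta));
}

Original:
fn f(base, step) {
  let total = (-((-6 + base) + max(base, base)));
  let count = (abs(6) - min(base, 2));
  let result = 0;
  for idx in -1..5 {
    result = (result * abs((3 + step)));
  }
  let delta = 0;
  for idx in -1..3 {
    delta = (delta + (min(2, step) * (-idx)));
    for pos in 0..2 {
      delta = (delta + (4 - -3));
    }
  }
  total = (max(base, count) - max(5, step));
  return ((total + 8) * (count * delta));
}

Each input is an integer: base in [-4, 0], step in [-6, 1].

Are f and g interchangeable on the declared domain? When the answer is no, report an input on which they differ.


Equivalent — the differences include constant usage differs; and local variable names differ; and statement counts differ; and loop structure differs; and min/max/abs usage differs; and arithmetic usage differs, yet no declared input distinguishes the two.
Tracing base=-2, step=-1: f: total = 10; count = 8; result = 0; [idx=-1]; result = 0; [idx=0]; result = 0; [idx=1]; result = 0; [idx=2]; result = 0; [idx=3]; result = 0; [idx=4]; result = 0; delta = 0; [idx=-1]; delta = -1; [pos=0]; delta = 6; [pos=1]; delta = 13; [idx=0]; delta = 13; [pos=0]; delta = 20; [pos=1]; delta = 27; [idx=1]; delta = 28; [pos=0]; delta = 35; [pos=1]; delta = 42; [idx=2]; delta = 44; [pos=0]; delta = 51; [pos=1]; delta = 58; total = 3; return 5104 | g: total = 10; extra = 6; count = 8; result = 0; result = 0; [turn=0]; result = 0; [turn=1]; result = 0; [turn=2]; result = 0; [turn=3]; result = 0; [turn=4]; result = 0; delta = 0; [turn=-1]; delta = -1; [pos=0]; delta = 6; [pos=1]; delta = 13; [turn=0]; delta = 13; [pos=0]; delta = 20; [pos=1]; delta = 27; [turn=1]; delta = 28; [pos=0]; delta = 35; [pos=1]; delta = 42; [turn=2]; delta = 44; [pos=0]; delta = 51; [pos=1]; delta = 58; total = 3; return 5104 — matching result 5104.
Every one of the 40 inputs gives matching results.
verdict: equivalent


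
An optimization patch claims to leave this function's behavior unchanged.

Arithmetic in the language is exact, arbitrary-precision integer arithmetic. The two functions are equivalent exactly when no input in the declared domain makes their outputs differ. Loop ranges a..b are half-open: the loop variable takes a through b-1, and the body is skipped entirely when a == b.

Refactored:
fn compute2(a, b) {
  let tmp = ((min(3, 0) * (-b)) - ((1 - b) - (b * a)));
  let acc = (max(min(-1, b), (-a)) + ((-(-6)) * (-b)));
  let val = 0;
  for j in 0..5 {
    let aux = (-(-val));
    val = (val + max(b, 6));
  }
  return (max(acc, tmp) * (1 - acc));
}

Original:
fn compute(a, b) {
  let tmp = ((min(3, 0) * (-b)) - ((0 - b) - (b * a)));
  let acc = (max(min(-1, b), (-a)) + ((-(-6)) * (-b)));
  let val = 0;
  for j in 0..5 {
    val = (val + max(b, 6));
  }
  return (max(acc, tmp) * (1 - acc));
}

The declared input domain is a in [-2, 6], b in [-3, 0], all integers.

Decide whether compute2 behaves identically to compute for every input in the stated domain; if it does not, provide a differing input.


Take a=1, b=0.
compute: tmp=0, then acc=-1, then val=0, then (j=0), then val=6, then (j=1), then val=12, then (j=2), then val=18, then (j=3), then val=24, then (j=4), then val=30, then returns 0
compute2: tmp=-1, then acc=-1, then val=0, then (j=0), then aux=0, then val=6, then (j=1), then aux=6, then val=12, then (j=2), then aux=12, then val=18, then (j=3), then aux=18, then val=24, then (j=4), then aux=24, then val=30, then returns -2
0 against -2: the behavior changed.
verdict: not equivalent; witness: a=1, b=0


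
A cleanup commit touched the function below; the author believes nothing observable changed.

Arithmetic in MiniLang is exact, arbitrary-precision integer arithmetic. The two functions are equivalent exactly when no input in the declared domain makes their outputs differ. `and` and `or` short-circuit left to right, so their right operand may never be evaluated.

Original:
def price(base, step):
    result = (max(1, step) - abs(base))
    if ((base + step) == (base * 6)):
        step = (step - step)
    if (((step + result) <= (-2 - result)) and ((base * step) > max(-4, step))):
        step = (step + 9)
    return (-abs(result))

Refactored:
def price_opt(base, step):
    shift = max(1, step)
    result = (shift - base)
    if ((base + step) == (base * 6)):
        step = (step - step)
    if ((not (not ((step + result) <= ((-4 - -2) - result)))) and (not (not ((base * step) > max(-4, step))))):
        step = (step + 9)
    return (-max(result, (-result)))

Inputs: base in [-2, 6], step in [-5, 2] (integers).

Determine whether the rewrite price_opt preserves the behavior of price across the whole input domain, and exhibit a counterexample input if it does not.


Consider the input base=-2, step=-5.
price: result becomes -1; next ((base + step) == (base * 6)) evaluates to false; next (((step + result) <= (-2 - result)) and ((base * step) > max(-4, step))) evaluates to true; next step becomes 4; next final value -1
price_opt: shift becomes 1; next result becomes 3; next ((base + step) == (base * 6)) evaluates to false; next ((not (not ((step + result) <= ((-4 - -2) - result)))) and (not (not ((base * step) > max(-4, step))))) evaluates to false; next final value -3
-1 != -3, so the rewrite changes behavior.
verdict: not equivalent; witness: base=-2, step=-5


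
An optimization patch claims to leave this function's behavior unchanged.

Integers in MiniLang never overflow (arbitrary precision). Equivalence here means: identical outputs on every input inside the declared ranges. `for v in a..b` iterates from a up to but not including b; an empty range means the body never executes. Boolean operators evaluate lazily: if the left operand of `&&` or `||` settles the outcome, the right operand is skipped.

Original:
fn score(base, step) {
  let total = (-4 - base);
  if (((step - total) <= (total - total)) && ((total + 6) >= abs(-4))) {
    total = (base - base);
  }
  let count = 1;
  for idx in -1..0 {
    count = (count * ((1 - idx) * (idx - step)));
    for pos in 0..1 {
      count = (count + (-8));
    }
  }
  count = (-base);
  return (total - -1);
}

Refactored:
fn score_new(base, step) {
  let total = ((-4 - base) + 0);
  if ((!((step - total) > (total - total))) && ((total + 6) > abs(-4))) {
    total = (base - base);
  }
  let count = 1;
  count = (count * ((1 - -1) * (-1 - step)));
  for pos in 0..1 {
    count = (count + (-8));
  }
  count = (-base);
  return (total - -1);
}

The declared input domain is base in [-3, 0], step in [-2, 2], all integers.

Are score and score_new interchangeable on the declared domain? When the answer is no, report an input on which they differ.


Take base=-2, step=-2.
score: total := -2 | (((step - total) <= (total - total)) && ((total + 6) >= abs(-4))): true | total := 0 | count := 1 | iter idx=-1: | count := 2 | iter pos=0: | count := -6 | count := 2 | result 1
score_new: total := -2 | ((!((step - total) > (total - total))) && ((total + 6) > abs(-4))): false | count := 1 | count := 2 | iter pos=0: | count := -6 | count := 2 | result -1
1 vs -1 — the two versions disagree here.
verdict: not equivalent; witness: base=-2, step=-2


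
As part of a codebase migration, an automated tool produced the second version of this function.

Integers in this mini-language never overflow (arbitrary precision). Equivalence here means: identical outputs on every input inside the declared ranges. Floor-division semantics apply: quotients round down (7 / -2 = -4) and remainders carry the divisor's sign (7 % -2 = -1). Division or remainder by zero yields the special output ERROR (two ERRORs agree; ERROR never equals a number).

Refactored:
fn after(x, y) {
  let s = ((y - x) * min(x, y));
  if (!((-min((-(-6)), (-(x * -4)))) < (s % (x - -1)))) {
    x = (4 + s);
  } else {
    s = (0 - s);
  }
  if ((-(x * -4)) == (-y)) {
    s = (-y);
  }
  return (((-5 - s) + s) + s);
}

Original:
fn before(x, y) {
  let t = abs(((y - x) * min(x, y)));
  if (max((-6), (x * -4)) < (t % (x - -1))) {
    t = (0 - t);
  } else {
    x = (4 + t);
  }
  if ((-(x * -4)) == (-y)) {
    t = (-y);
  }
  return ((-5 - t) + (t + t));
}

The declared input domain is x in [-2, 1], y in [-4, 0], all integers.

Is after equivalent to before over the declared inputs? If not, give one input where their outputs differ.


Not equivalent: x=-2, y=-1 separates them (-3 vs -7).
before: t := 2 | (max((-6), (x * -4)) < (t % (x - -1))): false | x := 6 | ((-(x * -4)) == (-y)): false | result -3
after: s := -2 | (!((-min((-(-6)), (-(x * -4)))) < (s % (x - -1)))): true | x := 2 | ((-(x * -4)) == (-y)): false | result -7
verdict: not equivalent; witness: x=-2, y=-1


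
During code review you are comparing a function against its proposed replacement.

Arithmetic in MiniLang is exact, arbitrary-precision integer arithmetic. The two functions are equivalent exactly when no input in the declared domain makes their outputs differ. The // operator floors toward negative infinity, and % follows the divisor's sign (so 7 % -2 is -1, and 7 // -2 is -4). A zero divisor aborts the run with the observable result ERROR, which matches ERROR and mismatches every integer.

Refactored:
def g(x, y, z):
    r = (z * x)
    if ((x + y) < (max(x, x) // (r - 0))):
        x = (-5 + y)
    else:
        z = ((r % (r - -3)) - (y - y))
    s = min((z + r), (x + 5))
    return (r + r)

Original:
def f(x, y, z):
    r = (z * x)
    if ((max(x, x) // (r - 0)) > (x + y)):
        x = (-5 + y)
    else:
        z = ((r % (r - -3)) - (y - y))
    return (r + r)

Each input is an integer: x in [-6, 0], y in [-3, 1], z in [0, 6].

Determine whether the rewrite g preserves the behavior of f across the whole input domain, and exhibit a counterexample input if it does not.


Although min/max/abs usage differs; and local variable names differ; and statement counts differ; and arithmetic usage differs; and constant usage differs; and comparison usage differs, 245/245 inputs agree.
verdict: equivalent
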